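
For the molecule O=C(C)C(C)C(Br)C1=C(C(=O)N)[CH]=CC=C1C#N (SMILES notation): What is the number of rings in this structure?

In SMILES, each pair of matching ring-closure digits denotes one ring-closing bond; the number of such bonds equals the number of independent rings.
Ring-closure bonds here: 1.

1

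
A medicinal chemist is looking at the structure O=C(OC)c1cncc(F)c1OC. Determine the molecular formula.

Walk through each heavy atom and fill implicit hydrogens from standard valence (C 4, N 3, O 2, S 2, halogen 1); for lowercase aromatic atoms, an aromatic c carries 1 H when it has two neighbours and 0 H with three, and aromatic n carries 0 H:
  atom 1: O, bond orders sum to 2 (valence 2) → 0 H
  atom 2: C, bond orders sum to 4 (valence 4) → 0 H
  atom 3: O, bond orders sum to 2 (valence 2) → 0 H
  atom 4: C, bond orders sum to 1 (valence 4) → 3 H
  atom 5: aromatic c, 3 neighbours → 0 H
  atom 6: aromatic c, 2 neighbours → 1 H
  atom 7: aromatic n, 2 neighbours → 0 H
  atom 8: aromatic c, 2 neighbours → 1 H
  atom 9: aromatic c, 3 neighbours → 0 H
  atom 10: F (halogen, monovalent) → 0 H
  atom 11: aromatic c, 3 neighbours → 0 H
  atom 12: O, bond orders sum to 2 (valence 2) → 0 H
  atom 13: C, bond orders sum to 1 (valence 4) → 3 H
Totals → C:8, H:8, F:1, N:1, O:3.
In Hill order: C8H8FNO3.

C8H8FNO3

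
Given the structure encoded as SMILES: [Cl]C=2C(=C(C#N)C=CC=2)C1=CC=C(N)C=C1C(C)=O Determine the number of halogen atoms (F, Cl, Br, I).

Halogen atoms appear at heavy-atom position 1 (1×Cl).
Other groups present: 1 ketone, 1 nitrile, 1 primary amine.
Halogen count: 1.

1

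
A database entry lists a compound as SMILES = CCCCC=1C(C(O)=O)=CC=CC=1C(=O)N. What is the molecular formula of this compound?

Walk through each heavy atom and fill implicit hydrogens from standard valence (C 4, N 3, O 2, S 2, halogen 1):
  atom 1: C, bond orders sum to 1 (valence 4) → 3 H
  atom 2: C, bond orders sum to 2 (valence 4) → 2 H
  atom 3: C, bond orders sum to 2 (valence 4) → 2 H
  atom 4: C, bond orders sum to 2 (valence 4) → 2 H
  atom 5: C, bond orders sum to 4 (valence 4) → 0 H
  atom 6: C, bond orders sum to 4 (valence 4) → 0 H
  atom 7: C, bond orders sum to 4 (valence 4) → 0 H
  atom 8: O, bond orders sum to 1 (valence 2) → 1 H
  atom 9: O, bond orders sum to 2 (valence 2) → 0 H
  atom 10: C, bond orders sum to 3 (valence 4) → 1 H
  atom 11: C, bond orders sum to 3 (valence 4) → 1 H
  atom 12: C, bond orders sum to 3 (valence 4) → 1 H
  atom 13: C, bond orders sum to 4 (valence 4) → 0 H
  atom 14: C, bond orders sum to 4 (valence 4) → 0 H
  atom 15: O, bond orders sum to 2 (valence 2) → 0 H
  atom 16: N, bond orders sum to 1 (valence 3) → 2 H
Totals → C:12, H:15, N:1, O:3.
In Hill order: C12H15NO3.

C12H15NO3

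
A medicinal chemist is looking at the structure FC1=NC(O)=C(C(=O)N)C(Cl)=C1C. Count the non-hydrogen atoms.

13

Every atom symbol written in the SMILES (organic subset) is one heavy atom; implicit H are not written.
Heavy atoms by element → C:7, Cl:1, F:1, N:2, O:2.
Total: 13.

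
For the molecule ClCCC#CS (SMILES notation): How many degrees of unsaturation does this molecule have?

Degree of unsaturation = (number of rings) + (number of π bonds).
Ring closures in the SMILES: 0.
π bonds: 1 triple bond (each 2 DoU) → 2 DoU from unsaturation.
Total DoU = 0 + 2 = 2.

2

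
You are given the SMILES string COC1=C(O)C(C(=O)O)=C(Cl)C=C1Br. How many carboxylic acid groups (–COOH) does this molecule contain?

1

The carboxylic acid motif appears at heavy-atom position 7 in the SMILES.
Other groups present: 1 ether, 1 hydroxyl.
Carboxylic acid count: 1.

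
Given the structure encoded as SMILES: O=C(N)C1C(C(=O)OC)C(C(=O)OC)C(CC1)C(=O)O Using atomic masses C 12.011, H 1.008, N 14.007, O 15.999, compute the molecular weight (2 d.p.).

287.27 g/mol

First, the molecular formula is C12H17NO7 (counting implicit H from valence).
  C: 12 × 12.011 = 144.132
  H: 17 × 1.008 = 17.136
  N: 1 × 14.007 = 14.007
  O: 7 × 15.999 = 111.993
Sum: 12×12.011 + 17×1.008 + 1×14.007 + 7×15.999 = 287.268 → 287.27 g/mol.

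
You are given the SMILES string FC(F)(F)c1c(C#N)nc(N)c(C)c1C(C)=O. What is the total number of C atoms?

Count every carbon token in the SMILES (each C, including those in ring-closure positions and inside branches).
Carbon count: 10.

10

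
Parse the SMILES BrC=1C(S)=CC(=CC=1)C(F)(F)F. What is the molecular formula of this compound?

C7H4BrF3S

Walk through each heavy atom and fill implicit hydrogens from standard valence (C 4, N 3, O 2, S 2, halogen 1):
  atom 1: Br (halogen, monovalent) → 0 H
  atom 2: C, bond orders sum to 4 (valence 4) → 0 H
  atom 3: C, bond orders sum to 4 (valence 4) → 0 H
  atom 4: S, bond orders sum to 1 (valence 2) → 1 H
  atom 5: C, bond orders sum to 3 (valence 4) → 1 H
  atom 6: C, bond orders sum to 4 (valence 4) → 0 H
  atom 7: C, bond orders sum to 3 (valence 4) → 1 H
  atom 8: C, bond orders sum to 3 (valence 4) → 1 H
  atom 9: C, bond orders sum to 4 (valence 4) → 0 H
  atom 10: F (halogen, monovalent) → 0 H
  atom 11: F (halogen, monovalent) → 0 H
  atom 12: F (halogen, monovalent) → 0 H
Totals → C:7, H:4, Br:1, F:3, S:1.
In Hill order: C7H4BrF3S.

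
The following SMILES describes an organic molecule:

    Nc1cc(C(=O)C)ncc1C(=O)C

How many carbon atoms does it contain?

9

Count every carbon token in the SMILES (each C, including those in ring-closure positions and inside branches).
Carbon count: 9.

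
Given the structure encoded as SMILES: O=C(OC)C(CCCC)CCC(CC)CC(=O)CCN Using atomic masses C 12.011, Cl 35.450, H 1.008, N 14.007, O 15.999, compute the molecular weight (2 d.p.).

First, the molecular formula is C16H31NO3 (counting implicit H from valence).
  C: 16 × 12.011 = 192.176
  H: 31 × 1.008 = 31.248
  N: 1 × 14.007 = 14.007
  O: 3 × 15.999 = 47.997
Sum: 16×12.011 + 31×1.008 + 1×14.007 + 3×15.999 = 285.428 → 285.43 g/mol.

285.43 g/mol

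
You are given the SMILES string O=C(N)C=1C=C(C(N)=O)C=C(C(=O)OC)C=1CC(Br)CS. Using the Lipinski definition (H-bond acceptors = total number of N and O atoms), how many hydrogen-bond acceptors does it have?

N atoms: 2; O atoms: 4.
Lipinski HBA = 2 + 4 = 6.

6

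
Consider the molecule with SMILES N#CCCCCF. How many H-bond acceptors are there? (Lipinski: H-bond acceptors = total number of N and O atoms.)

N atoms: 1; O atoms: 0.
Lipinski HBA = 1 + 0 = 1.

1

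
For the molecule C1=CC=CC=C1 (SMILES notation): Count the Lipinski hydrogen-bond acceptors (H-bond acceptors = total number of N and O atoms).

N atoms: 0; O atoms: 0.
Lipinski HBA = 0 + 0 = 0.

0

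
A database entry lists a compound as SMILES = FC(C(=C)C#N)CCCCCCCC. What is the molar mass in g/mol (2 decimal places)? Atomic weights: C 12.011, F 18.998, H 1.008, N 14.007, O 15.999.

First, the molecular formula is C12H20FN (counting implicit H from valence).
  C: 12 × 12.011 = 144.132
  F: 1 × 18.998 = 18.998
  H: 20 × 1.008 = 20.160
  N: 1 × 14.007 = 14.007
Sum: 12×12.011 + 1×18.998 + 20×1.008 + 1×14.007 = 197.297 → 197.30 g/mol.

197.30 g/mol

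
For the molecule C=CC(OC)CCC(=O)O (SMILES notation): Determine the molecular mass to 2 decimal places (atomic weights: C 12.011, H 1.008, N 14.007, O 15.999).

First, the molecular formula is C7H12O3 (counting implicit H from valence).
  C: 7 × 12.011 = 84.077
  H: 12 × 1.008 = 12.096
  O: 3 × 15.999 = 47.997
Sum: 7×12.011 + 12×1.008 + 3×15.999 = 144.170 → 144.17 g/mol.

144.17 g/mol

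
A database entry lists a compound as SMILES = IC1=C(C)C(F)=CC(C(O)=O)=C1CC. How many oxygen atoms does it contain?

Scan the SMILES for O atoms (remember two-letter symbols like Cl and Br are single atoms).
Oxygen count: 2.

2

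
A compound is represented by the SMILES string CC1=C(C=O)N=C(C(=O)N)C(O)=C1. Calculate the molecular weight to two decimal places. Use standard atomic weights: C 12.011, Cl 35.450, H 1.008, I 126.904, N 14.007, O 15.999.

First, the molecular formula is C8H8N2O3 (counting implicit H from valence).
  C: 8 × 12.011 = 96.088
  H: 8 × 1.008 = 8.064
  N: 2 × 14.007 = 28.014
  O: 3 × 15.999 = 47.997
Sum: 8×12.011 + 8×1.008 + 2×14.007 + 3×15.999 = 180.163 → 180.16 g/mol.

180.16 g/mol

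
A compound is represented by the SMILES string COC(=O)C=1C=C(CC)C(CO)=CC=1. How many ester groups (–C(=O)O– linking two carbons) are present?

1

The ester motif appears at heavy-atom position 3 in the SMILES.
Other groups present: 1 hydroxyl.
Ester count: 1.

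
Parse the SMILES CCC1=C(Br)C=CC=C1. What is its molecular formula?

Walk through each heavy atom and fill implicit hydrogens from standard valence (C 4, N 3, O 2, S 2, halogen 1):
  atom 1: C, bond orders sum to 1 (valence 4) → 3 H
  atom 2: C, bond orders sum to 2 (valence 4) → 2 H
  atom 3: C, bond orders sum to 4 (valence 4) → 0 H
  atom 4: C, bond orders sum to 4 (valence 4) → 0 H
  atom 5: Br (halogen, monovalent) → 0 H
  atom 6: C, bond orders sum to 3 (valence 4) → 1 H
  atom 7: C, bond orders sum to 3 (valence 4) → 1 H
  atom 8: C, bond orders sum to 3 (valence 4) → 1 H
  atom 9: C, bond orders sum to 3 (valence 4) → 1 H
Totals → C:8, H:9, Br:1.
In Hill order: C8H9Br.

C8H9Br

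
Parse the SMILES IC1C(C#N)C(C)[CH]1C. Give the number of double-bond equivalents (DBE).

Degree of unsaturation = (number of rings) + (number of π bonds).
Ring closures in the SMILES: 1.
π bonds: 1 triple bond (each 2 DoU) → 2 DoU from unsaturation.
Total DoU = 1 + 2 = 3.

3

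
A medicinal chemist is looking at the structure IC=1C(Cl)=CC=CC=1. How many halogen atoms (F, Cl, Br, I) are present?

2

Halogen atoms appear at heavy-atom positions 1, 4 (1×Cl, 1×I).
Halogen count: 2.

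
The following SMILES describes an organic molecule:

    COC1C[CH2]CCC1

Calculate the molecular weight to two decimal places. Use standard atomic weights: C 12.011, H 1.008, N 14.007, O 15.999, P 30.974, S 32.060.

114.19 g/mol

First, the molecular formula is C7H14O (counting implicit H from valence).
  C: 7 × 12.011 = 84.077
  H: 14 × 1.008 = 14.112
  O: 1 × 15.999 = 15.999
Sum: 7×12.011 + 14×1.008 + 1×15.999 = 114.188 → 114.19 g/mol.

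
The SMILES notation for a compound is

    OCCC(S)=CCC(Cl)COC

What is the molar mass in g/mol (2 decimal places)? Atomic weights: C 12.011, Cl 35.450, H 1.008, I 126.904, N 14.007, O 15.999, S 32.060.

210.72 g/mol

First, the molecular formula is C8H15ClO2S (counting implicit H from valence).
  C: 8 × 12.011 = 96.088
  Cl: 1 × 35.450 = 35.450
  H: 15 × 1.008 = 15.120
  O: 2 × 15.999 = 31.998
  S: 1 × 32.060 = 32.060
Sum: 8×12.011 + 1×35.450 + 15×1.008 + 2×15.999 + 1×32.060 = 210.716 → 210.72 g/mol.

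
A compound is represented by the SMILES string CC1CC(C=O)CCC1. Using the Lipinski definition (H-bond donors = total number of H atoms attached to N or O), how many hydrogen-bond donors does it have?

0

Donors: find every N or O and count the H atoms it carries.
  atom 6 (O): bond orders sum to 2 → 0 H
Lipinski HBD = 0.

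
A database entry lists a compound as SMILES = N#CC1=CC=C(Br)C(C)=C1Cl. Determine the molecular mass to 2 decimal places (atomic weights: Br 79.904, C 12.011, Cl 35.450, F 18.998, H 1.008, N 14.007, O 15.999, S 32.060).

230.49 g/mol

First, the molecular formula is C8H5BrClN (counting implicit H from valence).
  Br: 1 × 79.904 = 79.904
  C: 8 × 12.011 = 96.088
  Cl: 1 × 35.450 = 35.450
  H: 5 × 1.008 = 5.040
  N: 1 × 14.007 = 14.007
Sum: 1×79.904 + 8×12.011 + 1×35.450 + 5×1.008 + 1×14.007 = 230.489 → 230.49 g/mol.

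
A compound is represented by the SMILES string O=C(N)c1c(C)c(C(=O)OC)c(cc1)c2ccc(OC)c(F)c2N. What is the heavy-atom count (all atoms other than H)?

24

Every atom symbol written in the SMILES (organic subset) is one heavy atom; implicit H are not written.
Heavy atoms by element → C:17, F:1, N:2, O:4.
Total: 24.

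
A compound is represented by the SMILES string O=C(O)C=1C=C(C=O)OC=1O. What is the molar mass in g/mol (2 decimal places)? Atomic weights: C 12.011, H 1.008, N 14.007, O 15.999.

First, the molecular formula is C6H4O5 (counting implicit H from valence).
  C: 6 × 12.011 = 72.066
  H: 4 × 1.008 = 4.032
  O: 5 × 15.999 = 79.995
Sum: 6×12.011 + 4×1.008 + 5×15.999 = 156.093 → 156.09 g/mol.

156.09 g/mol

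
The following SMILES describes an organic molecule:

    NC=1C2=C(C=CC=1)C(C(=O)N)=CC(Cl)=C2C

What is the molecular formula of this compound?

C12H11ClN2O

Walk through each heavy atom and fill implicit hydrogens from standard valence (C 4, N 3, O 2, S 2, halogen 1):
  atom 1: N, bond orders sum to 1 (valence 3) → 2 H
  atom 2: C, bond orders sum to 4 (valence 4) → 0 H
  atom 3: C, bond orders sum to 4 (valence 4) → 0 H
  atom 4: C, bond orders sum to 4 (valence 4) → 0 H
  atom 5: C, bond orders sum to 3 (valence 4) → 1 H
  atom 6: C, bond orders sum to 3 (valence 4) → 1 H
  atom 7: C, bond orders sum to 3 (valence 4) → 1 H
  atom 8: C, bond orders sum to 4 (valence 4) → 0 H
  atom 9: C, bond orders sum to 4 (valence 4) → 0 H
  atom 10: O, bond orders sum to 2 (valence 2) → 0 H
  atom 11: N, bond orders sum to 1 (valence 3) → 2 H
  atom 12: C, bond orders sum to 3 (valence 4) → 1 H
  atom 13: C, bond orders sum to 4 (valence 4) → 0 H
  atom 14: Cl (halogen, monovalent) → 0 H
  atom 15: C, bond orders sum to 4 (valence 4) → 0 H
  atom 16: C, bond orders sum to 1 (valence 4) → 3 H
Totals → C:12, H:11, Cl:1, N:2, O:1.
In Hill order: C12H11ClN2O.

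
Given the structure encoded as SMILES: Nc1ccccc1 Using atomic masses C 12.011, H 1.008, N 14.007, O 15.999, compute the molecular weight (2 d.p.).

First, the molecular formula is C6H7N (counting implicit H from valence).
  C: 6 × 12.011 = 72.066
  H: 7 × 1.008 = 7.056
  N: 1 × 14.007 = 14.007
Sum: 6×12.011 + 7×1.008 + 1×14.007 = 93.129 → 93.13 g/mol.

93.13 g/mol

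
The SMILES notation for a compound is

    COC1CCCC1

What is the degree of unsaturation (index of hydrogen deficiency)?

Molecular formula: C6H12O.
DoU = (2C + 2 + N − H − X) / 2, where X is the halogen count and O/S are ignored.
    = (2·6 + 2 + 0 − 12 − 0) / 2 = 2 / 2 = 1.

1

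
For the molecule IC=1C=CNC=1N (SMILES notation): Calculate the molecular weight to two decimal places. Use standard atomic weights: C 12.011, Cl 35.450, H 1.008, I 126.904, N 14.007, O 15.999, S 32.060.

208.00 g/mol

First, the molecular formula is C4H5IN2 (counting implicit H from valence).
  C: 4 × 12.011 = 48.044
  H: 5 × 1.008 = 5.040
  I: 1 × 126.904 = 126.904
  N: 2 × 14.007 = 28.014
Sum: 4×12.011 + 5×1.008 + 1×126.904 + 2×14.007 = 208.002 → 208.00 g/mol.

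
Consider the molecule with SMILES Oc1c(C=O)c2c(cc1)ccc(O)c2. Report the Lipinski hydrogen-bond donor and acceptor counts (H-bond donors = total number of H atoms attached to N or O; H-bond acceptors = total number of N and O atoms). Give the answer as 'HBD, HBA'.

Donors: find every N or O and count the H atoms it carries.
  atom 1 (O): bond orders sum to 1 → 1 H
  atom 5 (O): bond orders sum to 2 → 0 H
  atom 13 (O): bond orders sum to 1 → 1 H
Lipinski HBD = 2.
Acceptors: N atoms = 0, O atoms = 3 → HBA = 3.

2, 3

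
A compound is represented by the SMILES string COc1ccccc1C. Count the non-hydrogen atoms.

9

Every atom symbol written in the SMILES (organic subset) is one heavy atom; implicit H are not written.
Heavy atoms by element → C:8, O:1.
Total: 9.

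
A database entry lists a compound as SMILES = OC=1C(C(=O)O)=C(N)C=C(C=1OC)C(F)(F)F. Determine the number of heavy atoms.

17

Every atom symbol written in the SMILES (organic subset) is one heavy atom; implicit H are not written.
Heavy atoms by element → C:9, F:3, N:1, O:4.
Total: 17.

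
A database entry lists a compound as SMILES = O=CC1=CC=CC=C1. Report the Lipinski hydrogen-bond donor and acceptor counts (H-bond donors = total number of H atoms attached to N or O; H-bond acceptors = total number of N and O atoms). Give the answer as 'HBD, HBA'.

Donors: find every N or O and count the H atoms it carries.
  atom 1 (O): bond orders sum to 2 → 0 H
Lipinski HBD = 0.
Acceptors: N atoms = 0, O atoms = 1 → HBA = 1.

0, 1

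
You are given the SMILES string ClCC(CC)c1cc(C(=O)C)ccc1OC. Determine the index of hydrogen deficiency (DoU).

Molecular formula: C13H17ClO2.
DoU = (2C + 2 + N − H − X) / 2, where X is the halogen count and O/S are ignored.
    = (2·13 + 2 + 0 − 17 − 1) / 2 = 10 / 2 = 5.

5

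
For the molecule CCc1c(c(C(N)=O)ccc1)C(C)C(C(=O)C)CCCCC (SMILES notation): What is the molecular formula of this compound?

Walk through each heavy atom and fill implicit hydrogens from standard valence (C 4, N 3, O 2, S 2, halogen 1); for lowercase aromatic atoms, an aromatic c carries 1 H when it has two neighbours and 0 H with three, and aromatic n carries 0 H:
  atom 1: C, bond orders sum to 1 (valence 4) → 3 H
  atom 2: C, bond orders sum to 2 (valence 4) → 2 H
  atom 3: aromatic c, 3 neighbours → 0 H
  atom 4: aromatic c, 3 neighbours → 0 H
  atom 5: aromatic c, 3 neighbours → 0 H
  atom 6: C, bond orders sum to 4 (valence 4) → 0 H
  atom 7: N, bond orders sum to 1 (valence 3) → 2 H
  atom 8: O, bond orders sum to 2 (valence 2) → 0 H
  atom 9: aromatic c, 2 neighbours → 1 H
  atom 10: aromatic c, 2 neighbours → 1 H
  atom 11: aromatic c, 2 neighbours → 1 H
  atom 12: C, bond orders sum to 3 (valence 4) → 1 H
  atom 13: C, bond orders sum to 1 (valence 4) → 3 H
  atom 14: C, bond orders sum to 3 (valence 4) → 1 H
  atom 15: C, bond orders sum to 4 (valence 4) → 0 H
  atom 16: O, bond orders sum to 2 (valence 2) → 0 H
  atom 17: C, bond orders sum to 1 (valence 4) → 3 H
  atom 18: C, bond orders sum to 2 (valence 4) → 2 H
  atom 19: C, bond orders sum to 2 (valence 4) → 2 H
  atom 20: C, bond orders sum to 2 (valence 4) → 2 H
  atom 21: C, bond orders sum to 2 (valence 4) → 2 H
  atom 22: C, bond orders sum to 1 (valence 4) → 3 H
Totals → C:19, H:29, N:1, O:2.

C19H29NO2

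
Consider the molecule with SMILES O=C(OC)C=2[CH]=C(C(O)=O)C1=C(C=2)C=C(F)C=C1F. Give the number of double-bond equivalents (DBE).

9

Degree of unsaturation = (number of rings) + (number of π bonds).
Ring closures in the SMILES: 2.
π bonds: 7 double bonds (each 1 DoU) → 7 DoU from unsaturation.
Total DoU = 2 + 7 = 9.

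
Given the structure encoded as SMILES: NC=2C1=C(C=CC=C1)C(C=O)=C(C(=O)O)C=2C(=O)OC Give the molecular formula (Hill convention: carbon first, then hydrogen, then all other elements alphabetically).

C14H11NO5

Walk through each heavy atom and fill implicit hydrogens from standard valence (C 4, N 3, O 2, S 2, halogen 1):
  atom 1: N, bond orders sum to 1 (valence 3) → 2 H
  atom 2: C, bond orders sum to 4 (valence 4) → 0 H
  atom 3: C, bond orders sum to 4 (valence 4) → 0 H
  atom 4: C, bond orders sum to 4 (valence 4) → 0 H
  atom 5: C, bond orders sum to 3 (valence 4) → 1 H
  atom 6: C, bond orders sum to 3 (valence 4) → 1 H
  atom 7: C, bond orders sum to 3 (valence 4) → 1 H
  atom 8: C, bond orders sum to 3 (valence 4) → 1 H
  atom 9: C, bond orders sum to 4 (valence 4) → 0 H
  atom 10: C, bond orders sum to 3 (valence 4) → 1 H
  atom 11: O, bond orders sum to 2 (valence 2) → 0 H
  atom 12: C, bond orders sum to 4 (valence 4) → 0 H
  atom 13: C, bond orders sum to 4 (valence 4) → 0 H
  atom 14: O, bond orders sum to 2 (valence 2) → 0 H
  atom 15: O, bond orders sum to 1 (valence 2) → 1 H
  atom 16: C, bond orders sum to 4 (valence 4) → 0 H
  atom 17: C, bond orders sum to 4 (valence 4) → 0 H
  atom 18: O, bond orders sum to 2 (valence 2) → 0 H
  atom 19: O, bond orders sum to 2 (valence 2) → 0 H
  atom 20: C, bond orders sum to 1 (valence 4) → 3 H
Totals → C:14, H:11, N:1, O:5.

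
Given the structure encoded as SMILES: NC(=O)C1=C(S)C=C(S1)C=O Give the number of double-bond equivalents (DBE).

Molecular formula: C6H5NO2S2.
DoU = (2C + 2 + N − H − X) / 2, where X is the halogen count and O/S are ignored.
    = (2·6 + 2 + 1 − 5 − 0) / 2 = 10 / 2 = 5.

5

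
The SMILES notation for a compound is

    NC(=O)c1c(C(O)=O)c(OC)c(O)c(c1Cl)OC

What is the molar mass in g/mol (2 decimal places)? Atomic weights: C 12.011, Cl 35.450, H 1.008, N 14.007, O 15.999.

First, the molecular formula is C10H10ClNO6 (counting implicit H from valence).
  C: 10 × 12.011 = 120.110
  Cl: 1 × 35.450 = 35.450
  H: 10 × 1.008 = 10.080
  N: 1 × 14.007 = 14.007
  O: 6 × 15.999 = 95.994
Sum: 10×12.011 + 1×35.450 + 10×1.008 + 1×14.007 + 6×15.999 = 275.641 → 275.64 g/mol.

275.64 g/mol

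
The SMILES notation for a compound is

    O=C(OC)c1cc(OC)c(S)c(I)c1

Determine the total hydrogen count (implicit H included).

Walk through each heavy atom and fill implicit hydrogens from standard valence (C 4, N 3, O 2, S 2, halogen 1); for lowercase aromatic atoms, an aromatic c carries 1 H when it has two neighbours and 0 H with three, and aromatic n carries 0 H:
  atom 1: O, bond orders sum to 2 (valence 2) → 0 H
  atom 2: C, bond orders sum to 4 (valence 4) → 0 H
  atom 3: O, bond orders sum to 2 (valence 2) → 0 H
  atom 4: C, bond orders sum to 1 (valence 4) → 3 H
  atom 5: aromatic c, 3 neighbours → 0 H
  atom 6: aromatic c, 2 neighbours → 1 H
  atom 7: aromatic c, 3 neighbours → 0 H
  atom 8: O, bond orders sum to 2 (valence 2) → 0 H
  atom 9: C, bond orders sum to 1 (valence 4) → 3 H
  atom 10: aromatic c, 3 neighbours → 0 H
  atom 11: S, bond orders sum to 1 (valence 2) → 1 H
  atom 12: aromatic c, 3 neighbours → 0 H
  atom 13: I (halogen, monovalent) → 0 H
  atom 14: aromatic c, 2 neighbours → 1 H
Total hydrogens: 9.

9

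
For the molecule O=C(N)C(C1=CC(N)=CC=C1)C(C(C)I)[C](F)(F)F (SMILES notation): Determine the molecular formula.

Walk through each heavy atom and fill implicit hydrogens from standard valence (C 4, N 3, O 2, S 2, halogen 1):
  atom 1: O, bond orders sum to 2 (valence 2) → 0 H
  atom 2: C, bond orders sum to 4 (valence 4) → 0 H
  atom 3: N, bond orders sum to 1 (valence 3) → 2 H
  atom 4: C, bond orders sum to 3 (valence 4) → 1 H
  atom 5: C, bond orders sum to 4 (valence 4) → 0 H
  atom 6: C, bond orders sum to 3 (valence 4) → 1 H
  atom 7: C, bond orders sum to 4 (valence 4) → 0 H
  atom 8: N, bond orders sum to 1 (valence 3) → 2 H
  atom 9: C, bond orders sum to 3 (valence 4) → 1 H
  atom 10: C, bond orders sum to 3 (valence 4) → 1 H
  atom 11: C, bond orders sum to 3 (valence 4) → 1 H
  atom 12: C, bond orders sum to 3 (valence 4) → 1 H
  atom 13: C, bond orders sum to 3 (valence 4) → 1 H
  atom 14: C, bond orders sum to 1 (valence 4) → 3 H
  atom 15: I (halogen, monovalent) → 0 H
  atom 16: C with explicit H count 0
  atom 17: F (halogen, monovalent) → 0 H
  atom 18: F (halogen, monovalent) → 0 H
  atom 19: F (halogen, monovalent) → 0 H
Totals → C:12, H:14, F:3, I:1, N:2, O:1.
In Hill order: C12H14F3IN2O.

C12H14F3IN2O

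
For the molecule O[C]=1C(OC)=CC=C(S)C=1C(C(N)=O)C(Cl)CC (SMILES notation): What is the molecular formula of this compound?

Walk through each heavy atom and fill implicit hydrogens from standard valence (C 4, N 3, O 2, S 2, halogen 1):
  atom 1: O, bond orders sum to 1 (valence 2) → 1 H
  atom 2: C with explicit H count 0
  atom 3: C, bond orders sum to 4 (valence 4) → 0 H
  atom 4: O, bond orders sum to 2 (valence 2) → 0 H
  atom 5: C, bond orders sum to 1 (valence 4) → 3 H
  atom 6: C, bond orders sum to 3 (valence 4) → 1 H
  atom 7: C, bond orders sum to 3 (valence 4) → 1 H
  atom 8: C, bond orders sum to 4 (valence 4) → 0 H
  atom 9: S, bond orders sum to 1 (valence 2) → 1 H
  atom 10: C, bond orders sum to 4 (valence 4) → 0 H
  atom 11: C, bond orders sum to 3 (valence 4) → 1 H
  atom 12: C, bond orders sum to 4 (valence 4) → 0 H
  atom 13: N, bond orders sum to 1 (valence 3) → 2 H
  atom 14: O, bond orders sum to 2 (valence 2) → 0 H
  atom 15: C, bond orders sum to 3 (valence 4) → 1 H
  atom 16: Cl (halogen, monovalent) → 0 H
  atom 17: C, bond orders sum to 2 (valence 4) → 2 H
  atom 18: C, bond orders sum to 1 (valence 4) → 3 H
Totals → C:12, H:16, Cl:1, N:1, O:3, S:1.
In Hill order: C12H16ClNO3S.

C12H16ClNO3S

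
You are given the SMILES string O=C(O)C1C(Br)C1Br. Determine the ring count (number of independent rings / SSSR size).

1

In SMILES, each pair of matching ring-closure digits denotes one ring-closing bond; the number of such bonds equals the number of independent rings.
Ring-closure bonds here: 1.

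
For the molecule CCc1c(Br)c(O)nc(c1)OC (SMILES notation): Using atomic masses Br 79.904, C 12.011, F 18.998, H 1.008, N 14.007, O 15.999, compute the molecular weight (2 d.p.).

232.08 g/mol

First, the molecular formula is C8H10BrNO2 (counting implicit H from valence).
  Br: 1 × 79.904 = 79.904
  C: 8 × 12.011 = 96.088
  H: 10 × 1.008 = 10.080
  N: 1 × 14.007 = 14.007
  O: 2 × 15.999 = 31.998
Sum: 1×79.904 + 8×12.011 + 10×1.008 + 1×14.007 + 2×15.999 = 232.077 → 232.08 g/mol.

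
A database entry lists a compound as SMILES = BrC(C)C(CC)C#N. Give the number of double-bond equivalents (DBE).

2

Degree of unsaturation = (number of rings) + (number of π bonds).
Ring closures in the SMILES: 0.
π bonds: 1 triple bond (each 2 DoU) → 2 DoU from unsaturation.
Total DoU = 0 + 2 = 2.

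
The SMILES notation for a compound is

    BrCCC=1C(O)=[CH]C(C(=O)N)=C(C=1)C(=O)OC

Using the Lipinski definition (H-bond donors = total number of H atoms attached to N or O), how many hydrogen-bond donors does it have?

3

Donors: find every N or O and count the H atoms it carries.
  atom 6 (O): bond orders sum to 1 → 1 H
  atom 10 (O): bond orders sum to 2 → 0 H
  atom 11 (N): bond orders sum to 1 → 2 H
  atom 15 (O): bond orders sum to 2 → 0 H
  atom 16 (O): bond orders sum to 2 → 0 H
Lipinski HBD = 3.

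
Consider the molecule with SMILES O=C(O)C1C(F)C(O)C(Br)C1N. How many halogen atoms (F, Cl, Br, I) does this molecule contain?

2

Halogen atoms appear at heavy-atom positions 6, 10 (1×Br, 1×F).
Other groups present: 1 carboxylic acid, 1 hydroxyl, 1 primary amine.
Halogen count: 2.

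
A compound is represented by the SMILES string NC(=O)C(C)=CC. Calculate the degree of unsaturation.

Degree of unsaturation = (number of rings) + (number of π bonds).
Ring closures in the SMILES: 0.
π bonds: 2 double bonds (each 1 DoU) → 2 DoU from unsaturation.
Total DoU = 0 + 2 = 2.

2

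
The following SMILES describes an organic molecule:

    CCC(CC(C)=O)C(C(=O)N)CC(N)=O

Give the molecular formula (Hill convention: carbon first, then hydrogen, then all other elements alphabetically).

C10H18N2O3

Walk through each heavy atom and fill implicit hydrogens from standard valence (C 4, N 3, O 2, S 2, halogen 1):
  atom 1: C, bond orders sum to 1 (valence 4) → 3 H
  atom 2: C, bond orders sum to 2 (valence 4) → 2 H
  atom 3: C, bond orders sum to 3 (valence 4) → 1 H
  atom 4: C, bond orders sum to 2 (valence 4) → 2 H
  atom 5: C, bond orders sum to 4 (valence 4) → 0 H
  atom 6: C, bond orders sum to 1 (valence 4) → 3 H
  atom 7: O, bond orders sum to 2 (valence 2) → 0 H
  atom 8: C, bond orders sum to 3 (valence 4) → 1 H
  atom 9: C, bond orders sum to 4 (valence 4) → 0 H
  atom 10: O, bond orders sum to 2 (valence 2) → 0 H
  atom 11: N, bond orders sum to 1 (valence 3) → 2 H
  atom 12: C, bond orders sum to 2 (valence 4) → 2 H
  atom 13: C, bond orders sum to 4 (valence 4) → 0 H
  atom 14: N, bond orders sum to 1 (valence 3) → 2 H
  atom 15: O, bond orders sum to 2 (valence 2) → 0 H
Totals → C:10, H:18, N:2, O:3.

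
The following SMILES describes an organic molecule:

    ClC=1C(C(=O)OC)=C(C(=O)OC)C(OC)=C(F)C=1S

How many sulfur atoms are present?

Scan the SMILES for S atoms (remember two-letter symbols like Cl and Br are single atoms).
Sulfur count: 1.

1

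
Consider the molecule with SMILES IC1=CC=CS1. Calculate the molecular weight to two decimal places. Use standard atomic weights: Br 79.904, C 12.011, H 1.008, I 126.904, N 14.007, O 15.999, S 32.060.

210.03 g/mol

First, the molecular formula is C4H3IS (counting implicit H from valence).
  C: 4 × 12.011 = 48.044
  H: 3 × 1.008 = 3.024
  I: 1 × 126.904 = 126.904
  S: 1 × 32.060 = 32.060
Sum: 4×12.011 + 3×1.008 + 1×126.904 + 1×32.060 = 210.032 → 210.03 g/mol.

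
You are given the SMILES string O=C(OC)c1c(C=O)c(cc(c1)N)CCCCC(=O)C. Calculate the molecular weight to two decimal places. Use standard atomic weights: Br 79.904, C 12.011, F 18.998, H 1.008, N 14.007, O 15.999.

277.32 g/mol

First, the molecular formula is C15H19NO4 (counting implicit H from valence).
  C: 15 × 12.011 = 180.165
  H: 19 × 1.008 = 19.152
  N: 1 × 14.007 = 14.007
  O: 4 × 15.999 = 63.996
Sum: 15×12.011 + 19×1.008 + 1×14.007 + 4×15.999 = 277.320 → 277.32 g/mol.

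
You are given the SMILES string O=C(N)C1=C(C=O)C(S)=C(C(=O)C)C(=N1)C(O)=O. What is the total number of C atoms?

Count every carbon token in the SMILES (each C, including those in ring-closure positions and inside branches).
Carbon count: 10.

10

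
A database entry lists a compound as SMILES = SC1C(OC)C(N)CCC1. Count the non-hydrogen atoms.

Every atom symbol written in the SMILES (organic subset) is one heavy atom; implicit H are not written.
Heavy atoms by element → C:7, N:1, O:1, S:1.
Total: 10.

10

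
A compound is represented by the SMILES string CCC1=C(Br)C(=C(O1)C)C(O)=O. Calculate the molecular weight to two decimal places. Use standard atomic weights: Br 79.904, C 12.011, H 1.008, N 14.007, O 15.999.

First, the molecular formula is C8H9BrO3 (counting implicit H from valence).
  Br: 1 × 79.904 = 79.904
  C: 8 × 12.011 = 96.088
  H: 9 × 1.008 = 9.072
  O: 3 × 15.999 = 47.997
Sum: 1×79.904 + 8×12.011 + 9×1.008 + 3×15.999 = 233.061 → 233.06 g/mol.

233.06 g/mol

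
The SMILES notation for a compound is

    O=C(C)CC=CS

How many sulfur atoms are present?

1

Scan the SMILES for S atoms (remember two-letter symbols like Cl and Br are single atoms).
Sulfur count: 1.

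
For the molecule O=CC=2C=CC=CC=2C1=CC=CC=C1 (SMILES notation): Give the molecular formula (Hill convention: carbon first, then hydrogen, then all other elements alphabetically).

Walk through each heavy atom and fill implicit hydrogens from standard valence (C 4, N 3, O 2, S 2, halogen 1):
  atom 1: O, bond orders sum to 2 (valence 2) → 0 H
  atom 2: C, bond orders sum to 3 (valence 4) → 1 H
  atom 3: C, bond orders sum to 4 (valence 4) → 0 H
  atom 4: C, bond orders sum to 3 (valence 4) → 1 H
  atom 5: C, bond orders sum to 3 (valence 4) → 1 H
  atom 6: C, bond orders sum to 3 (valence 4) → 1 H
  atom 7: C, bond orders sum to 3 (valence 4) → 1 H
  atom 8: C, bond orders sum to 4 (valence 4) → 0 H
  atom 9: C, bond orders sum to 4 (valence 4) → 0 H
  atom 10: C, bond orders sum to 3 (valence 4) → 1 H
  atom 11: C, bond orders sum to 3 (valence 4) → 1 H
  atom 12: C, bond orders sum to 3 (valence 4) → 1 H
  atom 13: C, bond orders sum to 3 (valence 4) → 1 H
  atom 14: C, bond orders sum to 3 (valence 4) → 1 H
Totals → C:13, H:10, O:1.
In Hill order: C13H10O.

C13H10O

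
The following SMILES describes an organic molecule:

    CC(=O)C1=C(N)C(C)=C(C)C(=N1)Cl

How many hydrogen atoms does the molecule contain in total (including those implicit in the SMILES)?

11

Walk through each heavy atom and fill implicit hydrogens from standard valence (C 4, N 3, O 2, S 2, halogen 1):
  atom 1: C, bond orders sum to 1 (valence 4) → 3 H
  atom 2: C, bond orders sum to 4 (valence 4) → 0 H
  atom 3: O, bond orders sum to 2 (valence 2) → 0 H
  atom 4: C, bond orders sum to 4 (valence 4) → 0 H
  atom 5: C, bond orders sum to 4 (valence 4) → 0 H
  atom 6: N, bond orders sum to 1 (valence 3) → 2 H
  atom 7: C, bond orders sum to 4 (valence 4) → 0 H
  atom 8: C, bond orders sum to 1 (valence 4) → 3 H
  atom 9: C, bond orders sum to 4 (valence 4) → 0 H
  atom 10: C, bond orders sum to 1 (valence 4) → 3 H
  atom 11: C, bond orders sum to 4 (valence 4) → 0 H
  atom 12: N, bond orders sum to 3 (valence 3) → 0 H
  atom 13: Cl (halogen, monovalent) → 0 H
Total hydrogens: 11.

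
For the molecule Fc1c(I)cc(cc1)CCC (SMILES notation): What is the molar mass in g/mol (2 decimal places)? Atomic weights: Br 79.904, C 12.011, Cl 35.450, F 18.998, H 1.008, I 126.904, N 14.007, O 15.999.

First, the molecular formula is C9H10FI (counting implicit H from valence).
  C: 9 × 12.011 = 108.099
  F: 1 × 18.998 = 18.998
  H: 10 × 1.008 = 10.080
  I: 1 × 126.904 = 126.904
Sum: 9×12.011 + 1×18.998 + 10×1.008 + 1×126.904 = 264.081 → 264.08 g/mol.

264.08 g/mol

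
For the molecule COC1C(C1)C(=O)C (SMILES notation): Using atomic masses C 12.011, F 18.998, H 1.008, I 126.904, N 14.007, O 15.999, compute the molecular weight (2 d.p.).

114.14 g/mol

First, the molecular formula is C6H10O2 (counting implicit H from valence).
  C: 6 × 12.011 = 72.066
  H: 10 × 1.008 = 10.080
  O: 2 × 15.999 = 31.998
Sum: 6×12.011 + 10×1.008 + 2×15.999 = 114.144 → 114.14 g/mol.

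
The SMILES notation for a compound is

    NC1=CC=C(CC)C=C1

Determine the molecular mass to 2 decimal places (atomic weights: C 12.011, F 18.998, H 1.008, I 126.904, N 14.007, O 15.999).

121.18 g/mol

First, the molecular formula is C8H11N (counting implicit H from valence).
  C: 8 × 12.011 = 96.088
  H: 11 × 1.008 = 11.088
  N: 1 × 14.007 = 14.007
Sum: 8×12.011 + 11×1.008 + 1×14.007 = 121.183 → 121.18 g/mol.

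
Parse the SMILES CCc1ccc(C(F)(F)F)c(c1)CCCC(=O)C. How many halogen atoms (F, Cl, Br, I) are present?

Halogen atoms appear at heavy-atom positions 8, 9, 10 (3×F).
Other groups present: 1 ketone.
Halogen count: 3.

3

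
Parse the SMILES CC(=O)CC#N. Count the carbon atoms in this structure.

Count every carbon token in the SMILES (each C, including those in ring-closure positions and inside branches).
Carbon count: 4.

4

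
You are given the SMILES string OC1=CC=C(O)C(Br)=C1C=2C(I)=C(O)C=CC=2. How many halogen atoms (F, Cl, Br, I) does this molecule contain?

2

Halogen atoms appear at heavy-atom positions 8, 12 (1×Br, 1×I).
Other groups present: 3 hydroxyl.
Halogen count: 2.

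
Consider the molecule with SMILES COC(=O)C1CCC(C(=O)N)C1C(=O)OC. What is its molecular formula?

Walk through each heavy atom and fill implicit hydrogens from standard valence (C 4, N 3, O 2, S 2, halogen 1):
  atom 1: C, bond orders sum to 1 (valence 4) → 3 H
  atom 2: O, bond orders sum to 2 (valence 2) → 0 H
  atom 3: C, bond orders sum to 4 (valence 4) → 0 H
  atom 4: O, bond orders sum to 2 (valence 2) → 0 H
  atom 5: C, bond orders sum to 3 (valence 4) → 1 H
  atom 6: C, bond orders sum to 2 (valence 4) → 2 H
  atom 7: C, bond orders sum to 2 (valence 4) → 2 H
  atom 8: C, bond orders sum to 3 (valence 4) → 1 H
  atom 9: C, bond orders sum to 4 (valence 4) → 0 H
  atom 10: O, bond orders sum to 2 (valence 2) → 0 H
  atom 11: N, bond orders sum to 1 (valence 3) → 2 H
  atom 12: C, bond orders sum to 3 (valence 4) → 1 H
  atom 13: C, bond orders sum to 4 (valence 4) → 0 H
  atom 14: O, bond orders sum to 2 (valence 2) → 0 H
  atom 15: O, bond orders sum to 2 (valence 2) → 0 H
  atom 16: C, bond orders sum to 1 (valence 4) → 3 H
Totals → C:10, H:15, N:1, O:5.

C10H15NO5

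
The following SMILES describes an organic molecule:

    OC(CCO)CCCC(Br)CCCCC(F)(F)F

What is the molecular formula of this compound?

C12H22BrF3O2

Walk through each heavy atom and fill implicit hydrogens from standard valence (C 4, N 3, O 2, S 2, halogen 1):
  atom 1: O, bond orders sum to 1 (valence 2) → 1 H
  atom 2: C, bond orders sum to 3 (valence 4) → 1 H
  atom 3: C, bond orders sum to 2 (valence 4) → 2 H
  atom 4: C, bond orders sum to 2 (valence 4) → 2 H
  atom 5: O, bond orders sum to 1 (valence 2) → 1 H
  atom 6: C, bond orders sum to 2 (valence 4) → 2 H
  atom 7: C, bond orders sum to 2 (valence 4) → 2 H
  atom 8: C, bond orders sum to 2 (valence 4) → 2 H
  atom 9: C, bond orders sum to 3 (valence 4) → 1 H
  atom 10: Br (halogen, monovalent) → 0 H
  atom 11: C, bond orders sum to 2 (valence 4) → 2 H
  atom 12: C, bond orders sum to 2 (valence 4) → 2 H
  atom 13: C, bond orders sum to 2 (valence 4) → 2 H
  atom 14: C, bond orders sum to 2 (valence 4) → 2 H
  atom 15: C, bond orders sum to 4 (valence 4) → 0 H
  atom 16: F (halogen, monovalent) → 0 H
  atom 17: F (halogen, monovalent) → 0 H
  atom 18: F (halogen, monovalent) → 0 H
Totals → C:12, H:22, Br:1, F:3, O:2.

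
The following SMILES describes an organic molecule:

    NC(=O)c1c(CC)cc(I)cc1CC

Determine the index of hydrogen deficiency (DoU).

5

Molecular formula: C11H14INO.
DoU = (2C + 2 + N − H − X) / 2, where X is the halogen count and O/S are ignored.
    = (2·11 + 2 + 1 − 14 − 1) / 2 = 10 / 2 = 5.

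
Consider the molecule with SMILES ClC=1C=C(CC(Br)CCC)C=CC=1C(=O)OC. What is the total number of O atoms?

2

Scan the SMILES for O atoms (remember two-letter symbols like Cl and Br are single atoms).
Oxygen count: 2.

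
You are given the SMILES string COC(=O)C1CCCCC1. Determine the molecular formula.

C8H14O2

Walk through each heavy atom and fill implicit hydrogens from standard valence (C 4, N 3, O 2, S 2, halogen 1):
  atom 1: C, bond orders sum to 1 (valence 4) → 3 H
  atom 2: O, bond orders sum to 2 (valence 2) → 0 H
  atom 3: C, bond orders sum to 4 (valence 4) → 0 H
  atom 4: O, bond orders sum to 2 (valence 2) → 0 H
  atom 5: C, bond orders sum to 3 (valence 4) → 1 H
  atom 6: C, bond orders sum to 2 (valence 4) → 2 H
  atom 7: C, bond orders sum to 2 (valence 4) → 2 H
  atom 8: C, bond orders sum to 2 (valence 4) → 2 H
  atom 9: C, bond orders sum to 2 (valence 4) → 2 H
  atom 10: C, bond orders sum to 2 (valence 4) → 2 H
Totals → C:8, H:14, O:2.
In Hill order: C8H14O2.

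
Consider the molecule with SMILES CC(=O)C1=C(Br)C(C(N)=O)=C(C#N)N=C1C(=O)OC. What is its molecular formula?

Walk through each heavy atom and fill implicit hydrogens from standard valence (C 4, N 3, O 2, S 2, halogen 1):
  atom 1: C, bond orders sum to 1 (valence 4) → 3 H
  atom 2: C, bond orders sum to 4 (valence 4) → 0 H
  atom 3: O, bond orders sum to 2 (valence 2) → 0 H
  atom 4: C, bond orders sum to 4 (valence 4) → 0 H
  atom 5: C, bond orders sum to 4 (valence 4) → 0 H
  atom 6: Br (halogen, monovalent) → 0 H
  atom 7: C, bond orders sum to 4 (valence 4) → 0 H
  atom 8: C, bond orders sum to 4 (valence 4) → 0 H
  atom 9: N, bond orders sum to 1 (valence 3) → 2 H
  atom 10: O, bond orders sum to 2 (valence 2) → 0 H
  atom 11: C, bond orders sum to 4 (valence 4) → 0 H
  atom 12: C, bond orders sum to 4 (valence 4) → 0 H
  atom 13: N, bond orders sum to 3 (valence 3) → 0 H
  atom 14: N, bond orders sum to 3 (valence 3) → 0 H
  atom 15: C, bond orders sum to 4 (valence 4) → 0 H
  atom 16: C, bond orders sum to 4 (valence 4) → 0 H
  atom 17: O, bond orders sum to 2 (valence 2) → 0 H
  atom 18: O, bond orders sum to 2 (valence 2) → 0 H
  atom 19: C, bond orders sum to 1 (valence 4) → 3 H
Totals → C:11, H:8, Br:1, N:3, O:4.

C11H8BrN3O4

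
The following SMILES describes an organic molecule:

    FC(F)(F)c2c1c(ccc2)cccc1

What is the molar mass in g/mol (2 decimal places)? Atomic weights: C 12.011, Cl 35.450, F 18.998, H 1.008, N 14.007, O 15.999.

196.17 g/mol

First, the molecular formula is C11H7F3 (counting implicit H from valence).
  C: 11 × 12.011 = 132.121
  F: 3 × 18.998 = 56.994
  H: 7 × 1.008 = 7.056
Sum: 11×12.011 + 3×18.998 + 7×1.008 = 196.171 → 196.17 g/mol.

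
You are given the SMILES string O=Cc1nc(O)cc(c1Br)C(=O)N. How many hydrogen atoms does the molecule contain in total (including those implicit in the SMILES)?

5

Walk through each heavy atom and fill implicit hydrogens from standard valence (C 4, N 3, O 2, S 2, halogen 1); for lowercase aromatic atoms, an aromatic c carries 1 H when it has two neighbours and 0 H with three, and aromatic n carries 0 H:
  atom 1: O, bond orders sum to 2 (valence 2) → 0 H
  atom 2: C, bond orders sum to 3 (valence 4) → 1 H
  atom 3: aromatic c, 3 neighbours → 0 H
  atom 4: aromatic n, 2 neighbours → 0 H
  atom 5: aromatic c, 3 neighbours → 0 H
  atom 6: O, bond orders sum to 1 (valence 2) → 1 H
  atom 7: aromatic c, 2 neighbours → 1 H
  atom 8: aromatic c, 3 neighbours → 0 H
  atom 9: aromatic c, 3 neighbours → 0 H
  atom 10: Br (halogen, monovalent) → 0 H
  atom 11: C, bond orders sum to 4 (valence 4) → 0 H
  atom 12: O, bond orders sum to 2 (valence 2) → 0 H
  atom 13: N, bond orders sum to 1 (valence 3) → 2 H
Total hydrogens: 5.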